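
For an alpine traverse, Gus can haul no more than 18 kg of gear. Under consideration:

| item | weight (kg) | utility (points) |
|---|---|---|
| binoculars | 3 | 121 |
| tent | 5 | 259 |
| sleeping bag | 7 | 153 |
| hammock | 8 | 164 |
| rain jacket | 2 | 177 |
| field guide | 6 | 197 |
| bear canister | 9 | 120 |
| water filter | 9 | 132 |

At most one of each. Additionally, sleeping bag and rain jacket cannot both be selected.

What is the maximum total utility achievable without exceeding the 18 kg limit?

The ratio ordering already packs tightly: binoculars + tent + rain jacket + field guide, 16 kg, 754.
Runner-up binoculars + tent + hammock + rain jacket tops out at 721.

754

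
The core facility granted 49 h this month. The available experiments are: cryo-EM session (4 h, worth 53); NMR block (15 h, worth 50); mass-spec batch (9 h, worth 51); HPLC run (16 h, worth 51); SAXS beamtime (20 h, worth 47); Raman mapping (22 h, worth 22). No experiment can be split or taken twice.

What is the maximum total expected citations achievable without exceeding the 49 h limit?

The ratio ordering already packs tightly: cryo-EM session + NMR block + mass-spec batch + HPLC run, 44 h, 205.
An exhaustive check of the 64 subsets confirms 205.

205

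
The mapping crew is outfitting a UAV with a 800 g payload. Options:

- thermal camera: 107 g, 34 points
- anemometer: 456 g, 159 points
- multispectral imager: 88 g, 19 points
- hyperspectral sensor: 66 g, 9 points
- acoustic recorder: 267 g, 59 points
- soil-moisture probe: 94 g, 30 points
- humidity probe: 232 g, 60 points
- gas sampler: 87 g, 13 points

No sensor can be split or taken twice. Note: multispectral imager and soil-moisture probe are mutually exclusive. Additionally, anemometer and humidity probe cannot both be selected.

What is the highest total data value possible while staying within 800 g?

236

Ranking by ratio (data value/g): anemometer 0.35, soil-moisture probe 0.32, thermal camera 0.32, humidity probe 0.26.
Thermal camera + anemometer + soil-moisture probe + gas sampler uses 744 of the 800 g and totals 236.
No other feasible combination exceeds 236.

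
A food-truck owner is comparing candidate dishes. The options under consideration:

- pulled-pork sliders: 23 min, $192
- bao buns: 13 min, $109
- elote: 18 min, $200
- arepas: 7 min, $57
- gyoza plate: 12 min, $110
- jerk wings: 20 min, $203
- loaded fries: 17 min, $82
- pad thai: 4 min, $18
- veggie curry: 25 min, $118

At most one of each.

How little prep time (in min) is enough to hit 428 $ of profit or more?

45

Minimise min subject to total profit ≥ 428.
elote + arepas + jerk wings reaches 460 using 45 min.
No combination under 45 min hits 428.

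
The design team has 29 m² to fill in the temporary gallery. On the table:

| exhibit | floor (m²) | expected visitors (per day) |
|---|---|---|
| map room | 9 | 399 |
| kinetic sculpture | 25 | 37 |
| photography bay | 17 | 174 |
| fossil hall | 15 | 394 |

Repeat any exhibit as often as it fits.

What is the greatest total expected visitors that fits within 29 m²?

1197

The ratio ordering already packs tightly: 3×map room, 27 m², 1197.
That's the maximum — no swap from here does better than 1197.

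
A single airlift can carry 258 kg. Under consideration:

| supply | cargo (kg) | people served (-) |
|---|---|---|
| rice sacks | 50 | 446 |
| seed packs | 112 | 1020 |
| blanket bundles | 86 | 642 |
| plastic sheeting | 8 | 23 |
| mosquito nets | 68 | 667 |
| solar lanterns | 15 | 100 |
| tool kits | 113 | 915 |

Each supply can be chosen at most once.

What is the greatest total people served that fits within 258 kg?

2256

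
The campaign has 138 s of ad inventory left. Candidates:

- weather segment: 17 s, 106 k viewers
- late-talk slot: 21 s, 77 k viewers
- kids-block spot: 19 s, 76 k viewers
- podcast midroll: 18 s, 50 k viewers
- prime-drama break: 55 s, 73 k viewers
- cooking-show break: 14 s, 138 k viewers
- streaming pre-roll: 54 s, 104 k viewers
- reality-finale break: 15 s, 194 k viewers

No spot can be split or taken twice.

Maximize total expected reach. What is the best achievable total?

668

A density-first pass picks weather segment + late-talk slot + kids-block spot + podcast midroll + cooking-show break + reality-finale break — 641 at 104 s.
Replace late-talk slot with streaming pre-roll: the trade gains 27 net, giving 668 at 137 s.
The closest alternative, weather segment + late-talk slot + kids-block spot + podcast midroll + cooking-show break + reality-finale break, reaches only 641.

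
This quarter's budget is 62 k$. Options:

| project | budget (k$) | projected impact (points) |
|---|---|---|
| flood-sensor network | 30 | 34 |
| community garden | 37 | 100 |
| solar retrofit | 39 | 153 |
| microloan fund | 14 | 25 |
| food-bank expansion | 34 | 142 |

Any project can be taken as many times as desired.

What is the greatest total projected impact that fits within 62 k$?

192

Ranking by ratio (projected impact/k$): food-bank expansion 4.18, solar retrofit 3.92, community garden 2.70.
Taking 2×microloan fund + food-bank expansion: 62 k$ used, 192 in projected impact.
Nothing else within 62 k$ beats 192.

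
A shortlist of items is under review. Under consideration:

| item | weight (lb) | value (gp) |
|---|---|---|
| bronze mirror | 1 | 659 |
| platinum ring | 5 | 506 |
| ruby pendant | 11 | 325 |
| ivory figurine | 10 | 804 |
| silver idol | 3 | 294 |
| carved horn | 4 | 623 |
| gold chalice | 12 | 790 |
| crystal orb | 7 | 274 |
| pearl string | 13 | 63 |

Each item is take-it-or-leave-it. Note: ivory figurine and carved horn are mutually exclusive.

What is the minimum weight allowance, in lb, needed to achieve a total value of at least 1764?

Need the lightest bundle worth ≥ 1764.
bronze mirror + platinum ring + carved horn reaches 1788 using 10 lb.
No combination under 10 lb hits 1764.

10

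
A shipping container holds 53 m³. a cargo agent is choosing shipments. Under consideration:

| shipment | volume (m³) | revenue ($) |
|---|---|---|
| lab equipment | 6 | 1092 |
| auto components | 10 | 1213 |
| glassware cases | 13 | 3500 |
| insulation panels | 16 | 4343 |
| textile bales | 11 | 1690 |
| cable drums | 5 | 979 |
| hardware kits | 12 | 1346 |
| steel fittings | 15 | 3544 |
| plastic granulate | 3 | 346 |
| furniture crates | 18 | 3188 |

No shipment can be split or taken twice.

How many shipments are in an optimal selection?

5

The maximum revenue within 53 m³ is 12825.
One optimal bundle: lab equipment + glassware cases + insulation panels + steel fittings + plastic granulate (53 m³).
Every optimal selection uses 5 shipments.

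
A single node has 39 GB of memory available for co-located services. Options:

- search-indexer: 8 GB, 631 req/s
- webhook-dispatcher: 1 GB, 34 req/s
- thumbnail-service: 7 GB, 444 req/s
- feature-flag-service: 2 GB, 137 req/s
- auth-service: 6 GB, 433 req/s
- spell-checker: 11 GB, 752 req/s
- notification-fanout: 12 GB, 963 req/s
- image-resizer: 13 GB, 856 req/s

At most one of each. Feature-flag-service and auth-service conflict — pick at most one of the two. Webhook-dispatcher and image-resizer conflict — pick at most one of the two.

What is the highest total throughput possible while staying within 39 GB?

Ranking by ratio (throughput/GB): notification-fanout 80.25, search-indexer 78.88, auth-service 72.17.
Taking search-indexer + auth-service + notification-fanout + image-resizer: 39 GB used, 2883 in throughput.

2883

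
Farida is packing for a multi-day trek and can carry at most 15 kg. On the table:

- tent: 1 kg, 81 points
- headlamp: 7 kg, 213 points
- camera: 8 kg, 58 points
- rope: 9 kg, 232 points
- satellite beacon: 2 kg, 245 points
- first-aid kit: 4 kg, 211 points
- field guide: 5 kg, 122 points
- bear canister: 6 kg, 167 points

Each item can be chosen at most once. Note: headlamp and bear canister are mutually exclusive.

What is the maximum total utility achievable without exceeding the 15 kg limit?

Tent + headlamp + satellite beacon + first-aid kit uses 14 of the 15 kg and totals 750.
That's the maximum — no feasible swap from here does better than 750.

750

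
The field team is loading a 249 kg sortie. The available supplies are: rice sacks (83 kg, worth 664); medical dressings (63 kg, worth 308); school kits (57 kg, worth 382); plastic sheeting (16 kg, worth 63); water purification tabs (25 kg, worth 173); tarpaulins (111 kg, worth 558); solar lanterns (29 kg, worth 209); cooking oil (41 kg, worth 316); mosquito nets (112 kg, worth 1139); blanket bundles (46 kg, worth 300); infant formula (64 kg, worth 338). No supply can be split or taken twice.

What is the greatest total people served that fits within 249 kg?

2185

A density-first pass picks rice sacks + cooking oil + mosquito nets — 2119 at 236 kg.
The 41 kg tied up in cooking oil is better spent on water purification tabs + solar lanterns — total rises to 2185 (249 kg).
Nothing else within 249 kg beats 2185.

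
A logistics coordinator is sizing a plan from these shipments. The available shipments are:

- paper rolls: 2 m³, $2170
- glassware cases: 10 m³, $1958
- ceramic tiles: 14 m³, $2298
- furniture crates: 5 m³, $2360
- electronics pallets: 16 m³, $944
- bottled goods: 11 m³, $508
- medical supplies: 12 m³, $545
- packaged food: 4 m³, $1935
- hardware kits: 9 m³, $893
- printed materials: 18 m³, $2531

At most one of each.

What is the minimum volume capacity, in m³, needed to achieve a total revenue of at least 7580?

21

Look for the lowest-volume combination reaching 7580.
Taking paper rolls + glassware cases + furniture crates + packaged food gives 8423 (≥ 7580) for 21 m³.
Any bundle with less than 21 m³ falls short of 7580.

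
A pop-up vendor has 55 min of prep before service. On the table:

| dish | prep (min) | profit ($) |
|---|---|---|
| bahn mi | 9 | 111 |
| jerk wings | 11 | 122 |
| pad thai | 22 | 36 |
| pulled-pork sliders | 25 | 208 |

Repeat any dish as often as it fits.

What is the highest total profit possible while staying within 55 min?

By profit per min: bahn mi 12.33, jerk wings 11.09, pulled-pork sliders 8.32 lead.
Taking 6×bahn mi: 54 min used, 666 in profit.
No other feasible combination exceeds 666.

666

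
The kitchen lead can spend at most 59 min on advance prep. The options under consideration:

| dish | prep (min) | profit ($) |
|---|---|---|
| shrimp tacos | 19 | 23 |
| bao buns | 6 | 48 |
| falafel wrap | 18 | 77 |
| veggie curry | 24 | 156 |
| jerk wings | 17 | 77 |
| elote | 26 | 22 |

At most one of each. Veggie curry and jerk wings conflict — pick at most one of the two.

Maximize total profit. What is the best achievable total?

281

Density check — bao buns 8.00, veggie curry 6.50, jerk wings 4.53 are the best per min.
Bao buns + falafel wrap + veggie curry uses 48 of the 59 min and totals 281.
Nothing else feasible within 59 min beats 281.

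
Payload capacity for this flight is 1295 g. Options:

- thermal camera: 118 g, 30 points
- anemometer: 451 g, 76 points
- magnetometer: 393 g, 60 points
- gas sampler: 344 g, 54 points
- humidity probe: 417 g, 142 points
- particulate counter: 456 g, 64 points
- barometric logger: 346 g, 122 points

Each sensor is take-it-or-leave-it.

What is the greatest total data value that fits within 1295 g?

A density-first pass picks thermal camera + gas sampler + humidity probe + barometric logger — 348 at 1225 g.
The 344 g tied up in gas sampler is better spent on magnetometer — total rises to 354 (1274 g).
No other feasible combination exceeds 354.

354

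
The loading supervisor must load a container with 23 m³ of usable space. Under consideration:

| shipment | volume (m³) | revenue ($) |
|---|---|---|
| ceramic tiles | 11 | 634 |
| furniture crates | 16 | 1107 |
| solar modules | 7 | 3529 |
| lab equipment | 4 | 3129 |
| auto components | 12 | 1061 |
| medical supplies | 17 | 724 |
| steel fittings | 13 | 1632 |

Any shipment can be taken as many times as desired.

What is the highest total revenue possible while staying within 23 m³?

16045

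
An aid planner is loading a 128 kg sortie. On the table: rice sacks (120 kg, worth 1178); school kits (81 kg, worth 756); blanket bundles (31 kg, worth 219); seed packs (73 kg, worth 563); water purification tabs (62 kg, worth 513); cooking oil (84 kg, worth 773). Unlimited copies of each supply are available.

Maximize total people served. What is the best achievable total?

1178

Taking rice sacks: 120 kg used, 1178 in people served.
Every other selection either busts 128 kg or fails to beat 1178.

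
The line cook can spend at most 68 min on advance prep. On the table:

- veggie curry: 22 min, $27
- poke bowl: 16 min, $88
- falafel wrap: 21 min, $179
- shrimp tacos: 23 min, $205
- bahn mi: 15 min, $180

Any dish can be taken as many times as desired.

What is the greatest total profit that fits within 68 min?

Ranking by ratio (profit/min): bahn mi 12.00, shrimp tacos 8.91, falafel wrap 8.52, poke bowl 5.50.
The ratio heuristic lands on 4×bahn mi (720) but leaves 8 min idle.
Dropping bahn mi frees 15 min; slotting in shrimp tacos (23 min) lifts the total to 745 at 68 min.

745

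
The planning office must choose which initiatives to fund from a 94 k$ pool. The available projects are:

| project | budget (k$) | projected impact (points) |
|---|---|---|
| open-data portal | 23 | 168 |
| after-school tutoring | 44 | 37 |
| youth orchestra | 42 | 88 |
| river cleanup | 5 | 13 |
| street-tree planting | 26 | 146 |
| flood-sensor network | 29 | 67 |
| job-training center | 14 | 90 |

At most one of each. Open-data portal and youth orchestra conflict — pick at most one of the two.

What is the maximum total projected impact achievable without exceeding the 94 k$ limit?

471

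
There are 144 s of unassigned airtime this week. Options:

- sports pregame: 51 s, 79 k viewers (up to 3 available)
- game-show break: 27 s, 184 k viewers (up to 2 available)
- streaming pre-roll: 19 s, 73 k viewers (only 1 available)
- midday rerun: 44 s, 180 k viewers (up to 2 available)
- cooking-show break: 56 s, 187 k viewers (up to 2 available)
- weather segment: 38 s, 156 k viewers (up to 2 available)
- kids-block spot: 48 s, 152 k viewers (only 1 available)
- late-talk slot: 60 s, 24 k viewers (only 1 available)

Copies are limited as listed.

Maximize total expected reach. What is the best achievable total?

728

Taking the top-ratio spots first gives 2×game-show break + 2×weather segment for 680 (130 s).
The 76 s tied up in 2×weather segment is better spent on 2×midday rerun — total rises to 728 (142 s).
The spare 2 s is too small for any remaining spot, and no exchange beats 728.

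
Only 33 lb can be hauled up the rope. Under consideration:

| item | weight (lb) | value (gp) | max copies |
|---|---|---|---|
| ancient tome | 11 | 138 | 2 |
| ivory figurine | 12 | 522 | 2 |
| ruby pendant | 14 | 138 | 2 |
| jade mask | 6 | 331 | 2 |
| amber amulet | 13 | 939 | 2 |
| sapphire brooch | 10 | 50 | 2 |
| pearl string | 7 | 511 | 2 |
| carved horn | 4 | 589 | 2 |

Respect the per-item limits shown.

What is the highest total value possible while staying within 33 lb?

2779

The ratio heuristic lands on jade mask + 2×pearl string + 2×carved horn (2531) but leaves 5 lb idle.
Dropping 2×pearl string frees 14 lb; slotting in jade mask + amber amulet (19 lb) lifts the total to 2779 at 33 lb.
Nothing else within 33 lb beats 2779.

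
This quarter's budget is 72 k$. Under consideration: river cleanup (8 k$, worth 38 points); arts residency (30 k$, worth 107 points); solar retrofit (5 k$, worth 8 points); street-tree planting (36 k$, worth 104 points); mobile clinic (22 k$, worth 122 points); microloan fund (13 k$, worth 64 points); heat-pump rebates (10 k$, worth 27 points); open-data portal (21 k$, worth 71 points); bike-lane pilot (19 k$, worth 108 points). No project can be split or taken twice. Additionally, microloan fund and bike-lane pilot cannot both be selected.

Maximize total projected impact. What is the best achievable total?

By projected impact per k$: bike-lane pilot 5.68, mobile clinic 5.55, microloan fund 4.92 lead.
Best packing: river cleanup + mobile clinic + open-data portal + bike-lane pilot — 70 k$, 339 total.
Every other selection either busts 72 k$ or breaks a pairing rule or fails to beat 339.

339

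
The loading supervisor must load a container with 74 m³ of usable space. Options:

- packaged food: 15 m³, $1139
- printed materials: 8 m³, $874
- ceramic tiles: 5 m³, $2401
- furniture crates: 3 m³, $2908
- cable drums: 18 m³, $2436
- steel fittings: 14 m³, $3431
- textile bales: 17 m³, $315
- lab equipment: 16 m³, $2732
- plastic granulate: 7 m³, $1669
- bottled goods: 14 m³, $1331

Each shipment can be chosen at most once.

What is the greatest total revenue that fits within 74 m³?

By revenue per m³: furniture crates 969.33, ceramic tiles 480.20, steel fittings 245.07, plastic granulate 238.43 lead.
Best packing: printed materials + ceramic tiles + furniture crates + cable drums + steel fittings + lab equipment + plastic granulate — 71 m³, 16451 total.
Runner-up packaged food + ceramic tiles + furniture crates + steel fittings + lab equipment + plastic granulate + bottled goods tops out at 15611.

16451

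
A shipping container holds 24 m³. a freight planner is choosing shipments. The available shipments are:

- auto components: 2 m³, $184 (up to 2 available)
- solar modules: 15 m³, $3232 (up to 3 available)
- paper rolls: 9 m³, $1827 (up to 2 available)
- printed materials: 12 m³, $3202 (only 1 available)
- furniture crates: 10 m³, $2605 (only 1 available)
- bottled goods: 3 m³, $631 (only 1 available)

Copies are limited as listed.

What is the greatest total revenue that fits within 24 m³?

5991

Best packing: auto components + printed materials + furniture crates — 24 m³, 5991 total.
Every other selection either busts 24 m³ or exceeds an availability limit or fails to beat 5991.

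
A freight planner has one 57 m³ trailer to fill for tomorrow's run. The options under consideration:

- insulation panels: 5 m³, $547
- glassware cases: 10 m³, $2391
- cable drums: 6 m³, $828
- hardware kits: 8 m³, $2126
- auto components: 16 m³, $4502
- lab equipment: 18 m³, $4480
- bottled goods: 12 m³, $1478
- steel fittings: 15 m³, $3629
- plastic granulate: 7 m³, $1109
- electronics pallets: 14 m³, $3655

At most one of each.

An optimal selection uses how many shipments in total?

The maximum revenue within 57 m³ is 14763.
For example hardware kits + auto components + lab equipment + electronics pallets achieves it, using 56 m³.
Every optimal selection uses 4 shipments.

4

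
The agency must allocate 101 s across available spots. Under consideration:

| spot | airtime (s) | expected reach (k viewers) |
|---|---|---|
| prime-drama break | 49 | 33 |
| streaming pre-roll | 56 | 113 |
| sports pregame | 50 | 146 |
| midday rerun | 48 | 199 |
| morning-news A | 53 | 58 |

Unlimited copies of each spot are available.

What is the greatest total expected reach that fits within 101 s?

398

By expected reach per s: midday rerun 4.15, sports pregame 2.92, streaming pre-roll 2.02 lead.
2×midday rerun uses 96 of the 101 s and totals 398.
The spare 5 s is too small for any remaining spot, and no exchange beats 398.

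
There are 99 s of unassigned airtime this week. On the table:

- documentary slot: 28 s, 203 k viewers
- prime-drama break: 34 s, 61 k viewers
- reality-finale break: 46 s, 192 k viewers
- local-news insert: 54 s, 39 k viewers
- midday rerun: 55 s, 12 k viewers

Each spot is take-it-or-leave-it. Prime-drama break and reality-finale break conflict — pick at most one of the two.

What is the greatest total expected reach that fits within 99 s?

395

The ratio ordering already packs tightly: documentary slot + reality-finale break, 74 s, 395.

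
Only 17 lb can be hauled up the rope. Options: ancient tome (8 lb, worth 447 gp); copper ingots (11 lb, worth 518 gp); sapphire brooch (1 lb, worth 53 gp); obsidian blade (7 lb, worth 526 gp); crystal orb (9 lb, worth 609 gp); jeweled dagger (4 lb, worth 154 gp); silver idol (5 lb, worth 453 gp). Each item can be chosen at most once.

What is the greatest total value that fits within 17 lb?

1188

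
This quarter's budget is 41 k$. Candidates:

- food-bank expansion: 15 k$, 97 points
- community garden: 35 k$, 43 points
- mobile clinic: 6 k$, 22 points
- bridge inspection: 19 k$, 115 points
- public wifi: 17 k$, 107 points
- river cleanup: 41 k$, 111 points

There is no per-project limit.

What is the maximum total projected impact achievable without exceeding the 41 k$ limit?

236

Ranking by ratio (projected impact/k$): food-bank expansion 6.47, public wifi 6.29, bridge inspection 6.05, mobile clinic 3.67.
Filling by ratio: 2×food-bank expansion + mobile clinic for 216, with 5 k$ left unused.
Dropping 2×food-bank expansion frees 30 k$; slotting in 2×public wifi (34 k$) lifts the total to 236 at 40 k$.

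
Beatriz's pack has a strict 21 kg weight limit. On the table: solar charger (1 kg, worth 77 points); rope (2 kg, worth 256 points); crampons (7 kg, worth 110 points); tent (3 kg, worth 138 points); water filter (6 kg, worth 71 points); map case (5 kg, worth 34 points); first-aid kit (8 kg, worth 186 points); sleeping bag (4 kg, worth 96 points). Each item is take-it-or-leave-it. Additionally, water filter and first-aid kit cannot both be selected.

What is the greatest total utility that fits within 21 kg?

A density-first pass picks solar charger + rope + tent + first-aid kit + sleeping bag — 753 at 18 kg.
The 4 kg tied up in sleeping bag is better spent on crampons — total rises to 767 (21 kg).
The closest alternative, solar charger + rope + tent + first-aid kit + sleeping bag, reaches only 753.

767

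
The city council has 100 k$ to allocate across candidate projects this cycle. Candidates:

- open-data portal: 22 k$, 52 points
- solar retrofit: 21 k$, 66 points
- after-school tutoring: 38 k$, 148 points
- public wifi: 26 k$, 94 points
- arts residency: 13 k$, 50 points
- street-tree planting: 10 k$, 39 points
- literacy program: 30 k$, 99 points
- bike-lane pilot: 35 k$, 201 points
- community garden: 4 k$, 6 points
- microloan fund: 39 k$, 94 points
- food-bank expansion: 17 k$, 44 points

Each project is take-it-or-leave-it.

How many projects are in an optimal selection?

5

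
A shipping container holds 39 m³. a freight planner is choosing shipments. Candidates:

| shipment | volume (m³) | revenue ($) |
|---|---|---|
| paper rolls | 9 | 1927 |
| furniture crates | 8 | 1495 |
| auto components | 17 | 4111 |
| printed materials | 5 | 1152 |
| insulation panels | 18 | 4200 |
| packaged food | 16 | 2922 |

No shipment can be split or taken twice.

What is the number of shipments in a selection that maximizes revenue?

The maximum revenue within 39 m³ is 8685.
One optimal bundle: paper rolls + furniture crates + auto components + printed materials (39 m³).
Every optimal selection uses 4 shipments.

4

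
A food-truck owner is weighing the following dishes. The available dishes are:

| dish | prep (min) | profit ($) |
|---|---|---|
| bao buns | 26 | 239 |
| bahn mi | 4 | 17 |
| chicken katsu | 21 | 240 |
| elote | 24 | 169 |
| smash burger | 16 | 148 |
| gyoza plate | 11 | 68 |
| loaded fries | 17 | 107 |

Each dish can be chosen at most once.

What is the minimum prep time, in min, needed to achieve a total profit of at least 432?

Minimise min subject to total profit ≥ 432.
bao buns + chicken katsu: 479 profit at 47 min.
Any bundle with less than 47 min falls short of 432.

47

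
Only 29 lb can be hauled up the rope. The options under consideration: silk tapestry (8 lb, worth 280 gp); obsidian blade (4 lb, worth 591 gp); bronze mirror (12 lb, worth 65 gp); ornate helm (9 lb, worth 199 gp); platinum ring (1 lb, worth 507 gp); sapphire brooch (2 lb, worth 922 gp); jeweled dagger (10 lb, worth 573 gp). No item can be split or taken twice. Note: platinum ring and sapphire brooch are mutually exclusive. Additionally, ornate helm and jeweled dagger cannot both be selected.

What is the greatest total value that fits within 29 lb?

Silk tapestry + obsidian blade + sapphire brooch + jeweled dagger uses 24 of the 29 lb and totals 2366.
Next best is obsidian blade + bronze mirror + sapphire brooch + jeweled dagger at 2151 (28 lb) — short by 215.

2366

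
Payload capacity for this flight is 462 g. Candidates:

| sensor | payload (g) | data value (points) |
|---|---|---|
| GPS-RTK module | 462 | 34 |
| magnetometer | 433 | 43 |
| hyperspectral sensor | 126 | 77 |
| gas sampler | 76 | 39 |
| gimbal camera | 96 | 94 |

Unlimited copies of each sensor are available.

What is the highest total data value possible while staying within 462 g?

415

By data value per g: gimbal camera 0.98, hyperspectral sensor 0.61, gas sampler 0.51 lead.
The ratio ordering already packs tightly: gas sampler + 4×gimbal camera, 460 g, 415.
Every other selection either busts 462 g or fails to beat 415.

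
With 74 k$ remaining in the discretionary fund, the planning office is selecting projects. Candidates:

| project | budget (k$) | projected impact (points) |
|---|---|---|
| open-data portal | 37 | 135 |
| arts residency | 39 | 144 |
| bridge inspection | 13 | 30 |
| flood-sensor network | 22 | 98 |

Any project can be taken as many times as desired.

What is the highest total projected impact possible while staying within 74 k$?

Ranking by ratio (projected impact/k$): flood-sensor network 4.45, arts residency 3.69, open-data portal 3.65.
Taking 3×flood-sensor network: 66 k$ used, 294 in projected impact.
Nothing else within 74 k$ beats 294.

294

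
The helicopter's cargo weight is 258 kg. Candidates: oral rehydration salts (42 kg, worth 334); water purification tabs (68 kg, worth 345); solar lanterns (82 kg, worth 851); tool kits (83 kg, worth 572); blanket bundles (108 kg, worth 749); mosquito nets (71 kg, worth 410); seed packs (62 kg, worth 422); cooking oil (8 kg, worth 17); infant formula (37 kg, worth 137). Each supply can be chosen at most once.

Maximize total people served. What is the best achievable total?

2022

The ratio heuristic lands on oral rehydration salts + solar lanterns + blanket bundles + cooking oil (1951) but leaves 18 kg idle.
Replace oral rehydration salts and cooking oil with seed packs: the trade gains 71 net, giving 2022 at 252 kg.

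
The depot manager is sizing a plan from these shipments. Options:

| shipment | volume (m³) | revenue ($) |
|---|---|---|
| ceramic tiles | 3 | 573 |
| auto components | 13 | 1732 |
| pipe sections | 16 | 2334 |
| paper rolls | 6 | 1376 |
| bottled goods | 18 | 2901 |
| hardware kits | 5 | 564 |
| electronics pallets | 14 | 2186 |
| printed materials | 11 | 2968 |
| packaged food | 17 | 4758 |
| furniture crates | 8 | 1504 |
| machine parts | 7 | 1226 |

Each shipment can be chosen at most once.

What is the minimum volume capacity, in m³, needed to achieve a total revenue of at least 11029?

45

Minimise m³ subject to total revenue ≥ 11029.
Taking ceramic tiles + paper rolls + printed materials + packaged food + furniture crates gives 11179 (≥ 11029) for 45 m³.
No combination under 45 m³ hits 11029.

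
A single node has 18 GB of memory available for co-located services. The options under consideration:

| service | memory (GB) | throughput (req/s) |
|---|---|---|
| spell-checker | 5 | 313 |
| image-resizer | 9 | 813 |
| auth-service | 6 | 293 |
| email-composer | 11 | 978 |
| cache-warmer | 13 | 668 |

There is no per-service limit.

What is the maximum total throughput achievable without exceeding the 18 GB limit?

Density check — image-resizer 90.33, email-composer 88.91, spell-checker 62.60 are the best per GB.
Taking 2×image-resizer: 18 GB used, 1626 in throughput.
That's the maximum — no swap from here does better than 1626.

1626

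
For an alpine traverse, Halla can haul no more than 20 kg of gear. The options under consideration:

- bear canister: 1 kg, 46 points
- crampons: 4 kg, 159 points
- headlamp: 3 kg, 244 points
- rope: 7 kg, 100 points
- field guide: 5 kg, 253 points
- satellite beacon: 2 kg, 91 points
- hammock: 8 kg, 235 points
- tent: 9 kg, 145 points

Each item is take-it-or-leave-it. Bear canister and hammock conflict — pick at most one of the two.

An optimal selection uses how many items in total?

The maximum utility within 20 kg is 891.
For example crampons + headlamp + field guide + hammock achieves it, using 20 kg.
Any selection reaching 891 contains exactly 4 items.

4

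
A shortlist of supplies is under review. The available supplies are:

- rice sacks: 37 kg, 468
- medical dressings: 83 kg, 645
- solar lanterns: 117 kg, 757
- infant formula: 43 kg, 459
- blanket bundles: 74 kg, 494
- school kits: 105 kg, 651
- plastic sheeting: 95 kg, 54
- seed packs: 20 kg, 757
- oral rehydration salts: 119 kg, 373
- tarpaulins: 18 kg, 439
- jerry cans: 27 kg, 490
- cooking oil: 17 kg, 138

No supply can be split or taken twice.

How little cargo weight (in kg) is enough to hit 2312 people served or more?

144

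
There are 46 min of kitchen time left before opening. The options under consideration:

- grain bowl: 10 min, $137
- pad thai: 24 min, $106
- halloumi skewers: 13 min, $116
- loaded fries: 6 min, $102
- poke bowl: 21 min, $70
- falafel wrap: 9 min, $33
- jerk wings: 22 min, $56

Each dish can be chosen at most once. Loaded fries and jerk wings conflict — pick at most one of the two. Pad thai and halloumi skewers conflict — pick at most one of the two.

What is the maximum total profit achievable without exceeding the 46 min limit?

Best packing: grain bowl + halloumi skewers + loaded fries + falafel wrap — 38 min, 388 total.

388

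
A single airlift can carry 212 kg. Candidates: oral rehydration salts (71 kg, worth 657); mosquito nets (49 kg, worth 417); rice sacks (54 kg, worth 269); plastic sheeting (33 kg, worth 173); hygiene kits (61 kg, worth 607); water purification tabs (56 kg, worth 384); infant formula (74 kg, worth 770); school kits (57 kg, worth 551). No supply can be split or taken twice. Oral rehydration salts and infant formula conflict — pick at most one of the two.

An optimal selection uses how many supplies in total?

3

The maximum people served within 212 kg is 1928.
For example hygiene kits + infant formula + school kits achieves it, using 192 kg.
All optima have 3 supplies.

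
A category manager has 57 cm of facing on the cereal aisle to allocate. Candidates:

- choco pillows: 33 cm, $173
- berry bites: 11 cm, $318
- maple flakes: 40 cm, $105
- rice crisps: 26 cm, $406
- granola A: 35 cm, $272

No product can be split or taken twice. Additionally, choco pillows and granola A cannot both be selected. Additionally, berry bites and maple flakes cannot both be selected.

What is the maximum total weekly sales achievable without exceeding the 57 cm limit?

Berry bites + rice crisps uses 37 of the 57 cm and totals 724.

724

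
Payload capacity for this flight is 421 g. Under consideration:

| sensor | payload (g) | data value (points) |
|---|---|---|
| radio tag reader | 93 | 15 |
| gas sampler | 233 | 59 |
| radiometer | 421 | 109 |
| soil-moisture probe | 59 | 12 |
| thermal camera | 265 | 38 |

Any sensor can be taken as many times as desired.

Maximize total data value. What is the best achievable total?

109

Density check — radiometer 0.26, gas sampler 0.25, soil-moisture probe 0.20 are the best per g.
Radiometer uses 421 of the 421 g and totals 109.
Nothing else within 421 g beats 109.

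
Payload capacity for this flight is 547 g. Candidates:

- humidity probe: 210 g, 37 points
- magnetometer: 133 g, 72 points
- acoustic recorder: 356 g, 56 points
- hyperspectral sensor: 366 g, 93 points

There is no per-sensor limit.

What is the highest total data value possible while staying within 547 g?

288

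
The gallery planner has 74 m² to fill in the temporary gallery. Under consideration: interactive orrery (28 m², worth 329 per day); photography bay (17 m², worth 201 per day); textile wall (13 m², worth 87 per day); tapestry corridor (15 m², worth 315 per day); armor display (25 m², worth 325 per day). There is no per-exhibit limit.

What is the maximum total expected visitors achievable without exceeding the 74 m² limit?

Taking textile wall + 4×tapestry corridor: 73 m² used, 1347 in expected visitors.
The spare 1 m² is too small for any remaining exhibit, and no exchange beats 1347.

1347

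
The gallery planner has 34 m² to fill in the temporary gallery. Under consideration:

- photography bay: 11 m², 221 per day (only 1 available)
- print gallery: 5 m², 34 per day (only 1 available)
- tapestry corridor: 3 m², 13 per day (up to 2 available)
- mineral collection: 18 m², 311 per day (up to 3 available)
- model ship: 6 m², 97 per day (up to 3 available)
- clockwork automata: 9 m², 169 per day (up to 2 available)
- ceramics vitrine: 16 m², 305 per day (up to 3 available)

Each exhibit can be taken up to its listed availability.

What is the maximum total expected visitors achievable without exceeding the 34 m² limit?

643

By expected visitors per m²: photography bay 20.09, ceramics vitrine 19.06, clockwork automata 18.78 lead.
A density-first pass picks photography bay + model ship + ceramics vitrine — 623 at 33 m².
Dropping photography bay and model ship frees 17 m²; slotting in 2×clockwork automata (18 m²) lifts the total to 643 at 34 m².
Every other selection either busts 34 m² or exceeds an availability limit or fails to beat 643.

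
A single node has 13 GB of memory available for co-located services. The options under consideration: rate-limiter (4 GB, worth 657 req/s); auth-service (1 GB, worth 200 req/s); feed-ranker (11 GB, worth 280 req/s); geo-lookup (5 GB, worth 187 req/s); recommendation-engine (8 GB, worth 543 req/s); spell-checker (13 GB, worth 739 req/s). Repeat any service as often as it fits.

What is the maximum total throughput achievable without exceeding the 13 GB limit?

2600

The ratio ordering already packs tightly: 13×auth-service, 13 GB, 2600.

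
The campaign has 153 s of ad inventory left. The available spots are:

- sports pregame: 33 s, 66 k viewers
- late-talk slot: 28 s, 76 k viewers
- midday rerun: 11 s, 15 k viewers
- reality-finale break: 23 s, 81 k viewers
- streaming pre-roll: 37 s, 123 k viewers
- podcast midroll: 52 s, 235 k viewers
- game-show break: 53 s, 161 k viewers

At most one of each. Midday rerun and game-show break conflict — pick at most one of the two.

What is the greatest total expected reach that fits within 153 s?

530

Late-talk slot + midday rerun + reality-finale break + streaming pre-roll + podcast midroll uses 151 of the 153 s and totals 530.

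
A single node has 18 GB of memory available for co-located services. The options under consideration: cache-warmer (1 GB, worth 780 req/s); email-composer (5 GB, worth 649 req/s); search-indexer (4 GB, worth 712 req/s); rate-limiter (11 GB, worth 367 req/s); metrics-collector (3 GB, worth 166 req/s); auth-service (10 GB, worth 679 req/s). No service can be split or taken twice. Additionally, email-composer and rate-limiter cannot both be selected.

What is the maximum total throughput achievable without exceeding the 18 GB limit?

2337

Density check — cache-warmer 780.00, search-indexer 178.00, email-composer 129.80 are the best per GB.
A density-first pass picks cache-warmer + email-composer + search-indexer + metrics-collector — 2307 at 13 GB.
Replace email-composer with auth-service: the trade gains 30 net, giving 2337 at 18 GB.
The closest alternative, cache-warmer + email-composer + search-indexer + metrics-collector, reaches only 2307.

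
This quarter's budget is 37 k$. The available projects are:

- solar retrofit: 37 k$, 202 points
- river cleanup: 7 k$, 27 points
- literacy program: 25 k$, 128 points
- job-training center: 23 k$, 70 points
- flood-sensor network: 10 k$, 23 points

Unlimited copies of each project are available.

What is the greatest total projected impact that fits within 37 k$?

Taking solar retrofit: 37 k$ used, 202 in projected impact.

202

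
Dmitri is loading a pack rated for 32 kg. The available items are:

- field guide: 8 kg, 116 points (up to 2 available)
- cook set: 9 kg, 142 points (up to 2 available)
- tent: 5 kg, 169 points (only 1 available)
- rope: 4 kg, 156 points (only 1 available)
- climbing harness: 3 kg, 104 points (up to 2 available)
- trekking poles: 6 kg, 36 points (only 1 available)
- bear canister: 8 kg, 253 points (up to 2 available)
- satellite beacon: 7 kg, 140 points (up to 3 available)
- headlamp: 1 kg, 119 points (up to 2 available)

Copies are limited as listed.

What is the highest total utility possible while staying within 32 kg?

Greedy by ratio would take tent + rope + 2×climbing harness + bear canister + satellite beacon + 2×headlamp: 32 kg used, total 1164.
Dropping climbing harness and satellite beacon frees 10 kg; slotting in bear canister (8 kg) lifts the total to 1173 at 30 kg.
No other feasible combination exceeds 1173.

1173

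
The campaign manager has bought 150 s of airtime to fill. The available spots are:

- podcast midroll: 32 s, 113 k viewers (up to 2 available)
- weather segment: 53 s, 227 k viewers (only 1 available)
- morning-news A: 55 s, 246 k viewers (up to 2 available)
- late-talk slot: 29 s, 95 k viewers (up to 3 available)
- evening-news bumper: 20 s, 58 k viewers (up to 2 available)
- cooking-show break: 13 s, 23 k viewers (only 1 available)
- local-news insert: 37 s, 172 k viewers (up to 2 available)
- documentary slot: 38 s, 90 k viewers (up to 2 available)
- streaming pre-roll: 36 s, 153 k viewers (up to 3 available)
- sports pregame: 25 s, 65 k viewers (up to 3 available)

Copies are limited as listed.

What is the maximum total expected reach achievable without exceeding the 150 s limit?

664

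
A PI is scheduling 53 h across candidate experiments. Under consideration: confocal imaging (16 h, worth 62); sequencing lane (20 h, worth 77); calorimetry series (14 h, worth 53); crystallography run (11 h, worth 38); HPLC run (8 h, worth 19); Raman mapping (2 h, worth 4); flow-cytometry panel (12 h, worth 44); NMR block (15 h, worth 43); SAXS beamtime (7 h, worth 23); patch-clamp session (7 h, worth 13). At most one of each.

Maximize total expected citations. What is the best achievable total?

197

Greedy by ratio would take confocal imaging + sequencing lane + calorimetry series + Raman mapping: 52 h used, total 196.
Dropping sequencing lane and Raman mapping frees 22 h; slotting in crystallography run + flow-cytometry panel (23 h) lifts the total to 197 at 53 h.
An exhaustive check of the 1024 subsets confirms 197.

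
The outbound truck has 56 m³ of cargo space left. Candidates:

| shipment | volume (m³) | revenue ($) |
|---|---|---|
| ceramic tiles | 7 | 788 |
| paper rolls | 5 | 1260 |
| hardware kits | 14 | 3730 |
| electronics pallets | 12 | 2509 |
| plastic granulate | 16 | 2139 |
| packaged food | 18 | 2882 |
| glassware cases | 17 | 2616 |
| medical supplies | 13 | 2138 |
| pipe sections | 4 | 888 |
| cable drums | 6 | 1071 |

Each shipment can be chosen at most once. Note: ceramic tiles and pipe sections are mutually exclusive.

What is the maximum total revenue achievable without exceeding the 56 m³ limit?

Ranking by ratio (revenue/m³): hardware kits 266.43, paper rolls 252.00, pipe sections 222.00, electronics pallets 209.08.
Best packing: paper rolls + hardware kits + electronics pallets + medical supplies + pipe sections + cable drums — 54 m³, 11596 total.
Runner-up paper rolls + hardware kits + electronics pallets + packaged food + cable drums tops out at 11452.

11596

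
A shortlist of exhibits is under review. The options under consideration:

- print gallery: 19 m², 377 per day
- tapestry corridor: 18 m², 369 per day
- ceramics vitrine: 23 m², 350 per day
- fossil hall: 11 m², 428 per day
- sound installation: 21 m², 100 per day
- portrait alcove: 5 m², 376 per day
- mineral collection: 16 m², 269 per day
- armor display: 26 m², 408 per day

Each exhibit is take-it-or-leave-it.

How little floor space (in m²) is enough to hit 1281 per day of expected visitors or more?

Minimise m² subject to total expected visitors ≥ 1281.
tapestry corridor + fossil hall + portrait alcove + mineral collection: 1442 expected visitors at 50 m².
Any bundle with less than 50 m² falls short of 1281.

50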